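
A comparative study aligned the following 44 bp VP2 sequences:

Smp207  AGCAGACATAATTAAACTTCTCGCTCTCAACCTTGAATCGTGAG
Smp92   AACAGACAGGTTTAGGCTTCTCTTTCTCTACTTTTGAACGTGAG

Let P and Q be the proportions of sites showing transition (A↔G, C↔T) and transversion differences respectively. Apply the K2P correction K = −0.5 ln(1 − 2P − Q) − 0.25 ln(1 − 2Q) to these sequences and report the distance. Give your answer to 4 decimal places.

Mismatches occur at site 2 (G/A, transition), site 9 (T/G, transversion), site 10 (A/G, transition), site 11 (A/T, transversion), site 15 (A/G, transition), site 16 (A/G, transition), site 23 (G/T, transversion), site 24 (C/T, transition), site 29 (A/T, transversion), site 32 (C/T, transition), site 35 (G/T, transversion), site 36 (A/G, transition), site 38 (T/A, transversion).
Of the 13 differences, 7 transitions and 6 transversions over 44 sites: P = 7/44 = 0.159091, Q = 6/44 = 0.136364.
d = −0.5·ln(0.545454) − 0.25·ln(0.727272) = −0.5·(-0.606137) − 0.25·(-0.318455) = 0.3827.

0.3827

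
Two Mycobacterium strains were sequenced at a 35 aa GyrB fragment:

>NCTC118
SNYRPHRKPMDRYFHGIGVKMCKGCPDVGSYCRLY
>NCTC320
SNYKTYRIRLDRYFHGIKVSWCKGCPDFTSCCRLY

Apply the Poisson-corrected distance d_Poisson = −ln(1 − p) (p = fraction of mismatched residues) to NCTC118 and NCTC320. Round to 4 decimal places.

0.4199

Mismatches occur at site 4 (R↔K), site 5 (P↔T), site 6 (H↔Y), site 8 (K↔I), site 9 (P↔R), site 10 (M↔L), site 18 (G↔K), site 20 (K↔S), site 21 (M↔W), site 28 (V↔F), site 29 (G↔T), site 31 (Y↔C).
p = 12/35 = 0.342857.
d = −ln(1 − 0.342857) = −ln(0.657143) = 0.4199.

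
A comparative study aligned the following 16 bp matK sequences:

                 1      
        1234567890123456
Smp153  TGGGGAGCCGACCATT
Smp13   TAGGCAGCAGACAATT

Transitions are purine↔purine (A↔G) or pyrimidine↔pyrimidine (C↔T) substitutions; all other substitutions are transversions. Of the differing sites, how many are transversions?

3

The sequences differ at positions 2 (G/A, transition), 5 (G/C, transversion), 9 (C/A, transversion), 13 (C/A, transversion).
Of the 4 differences, 1 transition and 3 transversions, so the answer is 3.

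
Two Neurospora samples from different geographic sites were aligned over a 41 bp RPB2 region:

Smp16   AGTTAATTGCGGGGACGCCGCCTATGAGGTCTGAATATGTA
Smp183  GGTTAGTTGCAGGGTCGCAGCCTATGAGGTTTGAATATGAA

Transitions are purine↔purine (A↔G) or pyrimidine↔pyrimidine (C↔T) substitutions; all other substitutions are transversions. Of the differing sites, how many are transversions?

Differing sites — 1:A/G (Ti); 6:A/G (Ti); 11:G/A (Ti); 15:A/T (Tv); 19:C/A (Tv); 31:C/T (Ti); 40:T/A (Tv).
Of the 7 differences, 4 transitions and 3 transversions, so the answer is 3.

3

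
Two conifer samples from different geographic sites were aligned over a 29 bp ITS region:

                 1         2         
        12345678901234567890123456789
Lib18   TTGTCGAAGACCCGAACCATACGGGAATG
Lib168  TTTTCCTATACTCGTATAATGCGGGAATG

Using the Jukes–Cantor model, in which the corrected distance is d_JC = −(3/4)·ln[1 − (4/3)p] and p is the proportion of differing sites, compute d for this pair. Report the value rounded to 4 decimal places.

Differing sites — 3:G/T; 6:G/C; 7:A/T; 9:G/T; 12:C/T; 15:A/T; 17:C/T; 18:C/A; 21:A/G.
p = 9/29 = 0.310345.
d = −0.75 · ln(1 − (4/3)·0.310345) = −0.75 · ln(0.586207) = −0.75 · (-0.534082) = 0.4006.

0.4006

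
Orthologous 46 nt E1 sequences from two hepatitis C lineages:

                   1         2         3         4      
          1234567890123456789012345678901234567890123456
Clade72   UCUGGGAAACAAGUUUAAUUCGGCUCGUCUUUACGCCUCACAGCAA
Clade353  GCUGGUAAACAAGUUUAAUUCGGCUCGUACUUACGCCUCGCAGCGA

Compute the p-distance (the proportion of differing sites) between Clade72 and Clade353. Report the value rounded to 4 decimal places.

0.1304

Differing sites — 1:U/G; 6:G/U; 29:C/A; 30:U/C; 40:A/G; 45:A/G.
There are 6 differences over 46 sites, so p = 6/46 = 0.1304.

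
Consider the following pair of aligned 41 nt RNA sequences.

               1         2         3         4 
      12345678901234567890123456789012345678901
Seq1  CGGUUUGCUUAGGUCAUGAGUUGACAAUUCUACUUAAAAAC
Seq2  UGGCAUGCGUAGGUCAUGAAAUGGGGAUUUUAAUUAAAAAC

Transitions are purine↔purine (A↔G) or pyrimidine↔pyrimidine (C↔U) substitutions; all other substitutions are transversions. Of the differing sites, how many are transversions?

Mismatches occur at site 1 (C/U, transition), site 4 (U/C, transition), site 5 (U/A, transversion), site 9 (U/G, transversion), site 20 (G/A, transition), site 21 (U/A, transversion), site 24 (A/G, transition), site 25 (C/G, transversion), site 26 (A/G, transition), site 30 (C/U, transition), site 33 (C/A, transversion).
Of the 11 differences, 6 transitions and 5 transversions, so the answer is 5.

5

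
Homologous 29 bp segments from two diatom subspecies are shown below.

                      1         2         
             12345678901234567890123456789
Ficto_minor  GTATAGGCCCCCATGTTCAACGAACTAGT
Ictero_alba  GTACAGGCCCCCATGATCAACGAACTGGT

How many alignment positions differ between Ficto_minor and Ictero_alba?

3

Differing sites — 4:T/C; 16:T/A; 27:A/G.
That gives 3 mismatches out of 29 aligned sites, so the Hamming distance is 3.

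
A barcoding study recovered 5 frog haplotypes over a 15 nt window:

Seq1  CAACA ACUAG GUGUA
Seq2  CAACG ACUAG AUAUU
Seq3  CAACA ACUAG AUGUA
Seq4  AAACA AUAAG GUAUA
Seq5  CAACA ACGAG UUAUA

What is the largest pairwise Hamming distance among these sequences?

Pairwise Hamming distances:
  Seq1 vs Seq2: 4
  Seq1 vs Seq3: 1
  Seq1 vs Seq4: 4
  Seq1 vs Seq5: 3
  Seq2 vs Seq3: 3
  Seq2 vs Seq4: 6
  Seq2 vs Seq5: 4
  Seq3 vs Seq4: 5
  Seq3 vs Seq5: 3
  Seq4 vs Seq5: 4
The largest is 6, between Seq2 and Seq4.

6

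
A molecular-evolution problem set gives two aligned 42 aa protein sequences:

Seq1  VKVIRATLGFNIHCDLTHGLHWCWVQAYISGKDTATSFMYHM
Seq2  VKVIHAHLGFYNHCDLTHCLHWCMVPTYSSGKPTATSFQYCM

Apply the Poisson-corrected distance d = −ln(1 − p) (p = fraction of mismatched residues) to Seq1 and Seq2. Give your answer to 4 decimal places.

Mismatches occur at site 5 (R/H), site 7 (T/H), site 11 (N/Y), site 12 (I/N), site 19 (G/C), site 24 (W/M), site 26 (Q/P), site 27 (A/T), site 29 (I/S), site 33 (D/P), site 39 (M/Q), site 41 (H/C).
p = 12/42 = 0.285714.
d = −ln(1 − 0.285714) = −ln(0.714286) = 0.3365.

0.3365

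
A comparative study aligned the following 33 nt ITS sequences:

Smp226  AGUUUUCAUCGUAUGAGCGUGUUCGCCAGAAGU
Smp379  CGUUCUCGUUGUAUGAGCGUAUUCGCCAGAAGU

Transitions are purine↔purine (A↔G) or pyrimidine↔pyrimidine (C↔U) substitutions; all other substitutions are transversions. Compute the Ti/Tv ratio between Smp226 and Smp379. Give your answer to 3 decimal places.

4.000

Mismatches occur at site 1 (A↔C, transversion), site 5 (U↔C, transition), site 8 (A↔G, transition), site 10 (C↔U, transition), site 21 (G↔A, transition).
Of the 5 differences, 4 transitions and 1 transversion, so Ti/Tv = 4/1 = 4.000.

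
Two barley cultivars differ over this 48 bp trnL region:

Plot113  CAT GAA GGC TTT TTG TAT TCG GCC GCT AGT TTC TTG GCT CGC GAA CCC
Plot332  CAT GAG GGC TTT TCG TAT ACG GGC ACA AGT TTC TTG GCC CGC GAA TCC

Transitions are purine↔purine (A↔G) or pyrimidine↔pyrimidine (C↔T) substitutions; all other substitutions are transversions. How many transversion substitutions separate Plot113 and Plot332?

3

The sequences differ at positions 6 (A/G, transition), 14 (T/C, transition), 19 (T/A, transversion), 23 (C/G, transversion), 25 (G/A, transition), 27 (T/A, transversion), 39 (T/C, transition), 46 (C/T, transition).
Of the 8 differences, 5 transitions and 3 transversions, so the answer is 3.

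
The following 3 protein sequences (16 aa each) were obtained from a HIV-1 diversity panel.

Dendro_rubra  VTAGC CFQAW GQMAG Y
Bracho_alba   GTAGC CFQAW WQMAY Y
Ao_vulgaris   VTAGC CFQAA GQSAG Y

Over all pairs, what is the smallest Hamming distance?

Pairwise Hamming distances:
  Dendro_rubra vs Bracho_alba: 3
  Dendro_rubra vs Ao_vulgaris: 2
  Bracho_alba vs Ao_vulgaris: 5
The smallest is 2, between Dendro_rubra and Ao_vulgaris.

2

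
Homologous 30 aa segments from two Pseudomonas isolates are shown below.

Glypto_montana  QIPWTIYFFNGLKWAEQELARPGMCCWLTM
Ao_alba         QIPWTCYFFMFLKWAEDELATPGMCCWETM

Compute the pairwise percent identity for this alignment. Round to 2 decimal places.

80.00%

The sequences differ at positions 6 (I/C), 10 (N/M), 11 (G/F), 17 (Q/D), 21 (R/T), 28 (L/E).
24 of the 30 sites match, so the percent identity is 24/30 × 100 = 80.00%.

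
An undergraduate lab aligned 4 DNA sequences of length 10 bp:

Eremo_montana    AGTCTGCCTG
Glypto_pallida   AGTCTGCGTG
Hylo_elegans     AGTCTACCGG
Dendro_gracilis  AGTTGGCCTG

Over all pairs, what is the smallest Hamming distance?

1

Pairwise Hamming distances:
  Eremo_montana vs Glypto_pallida: 1
  Eremo_montana vs Hylo_elegans: 2
  Eremo_montana vs Dendro_gracilis: 2
  Glypto_pallida vs Hylo_elegans: 3
  Glypto_pallida vs Dendro_gracilis: 3
  Hylo_elegans vs Dendro_gracilis: 4
The smallest is 1, between Eremo_montana and Glypto_pallida.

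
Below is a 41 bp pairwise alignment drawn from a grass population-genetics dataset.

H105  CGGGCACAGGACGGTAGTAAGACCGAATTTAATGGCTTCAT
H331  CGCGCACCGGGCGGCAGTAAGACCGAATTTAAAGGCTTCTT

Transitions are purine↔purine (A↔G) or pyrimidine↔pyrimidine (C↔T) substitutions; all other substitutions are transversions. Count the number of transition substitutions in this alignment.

Differing sites — 3:G/C (Tv); 8:A/C (Tv); 11:A/G (Ti); 15:T/C (Ti); 33:T/A (Tv); 40:A/T (Tv).
Of the 6 differences, 2 transitions and 4 transversions, so the answer is 2.

2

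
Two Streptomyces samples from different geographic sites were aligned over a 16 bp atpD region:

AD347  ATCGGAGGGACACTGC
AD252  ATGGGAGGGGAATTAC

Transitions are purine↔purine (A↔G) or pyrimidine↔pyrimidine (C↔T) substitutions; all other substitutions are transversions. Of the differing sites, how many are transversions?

2

Differing sites — 3:C/G (Tv); 10:A/G (Ti); 11:C/A (Tv); 13:C/T (Ti); 15:G/A (Ti).
Of the 5 differences, 3 transitions and 2 transversions, so the answer is 2.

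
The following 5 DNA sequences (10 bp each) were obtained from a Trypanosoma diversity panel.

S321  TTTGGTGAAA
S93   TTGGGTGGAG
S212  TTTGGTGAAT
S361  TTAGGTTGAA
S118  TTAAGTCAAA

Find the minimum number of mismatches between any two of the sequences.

Pairwise Hamming distances:
  S321 vs S93: 3
  S321 vs S212: 1
  S321 vs S361: 3
  S321 vs S118: 3
  S93 vs S212: 3
  S93 vs S361: 3
  S93 vs S118: 5
  S212 vs S361: 4
  S212 vs S118: 4
  S361 vs S118: 3
The smallest is 1, between S321 and S212.

1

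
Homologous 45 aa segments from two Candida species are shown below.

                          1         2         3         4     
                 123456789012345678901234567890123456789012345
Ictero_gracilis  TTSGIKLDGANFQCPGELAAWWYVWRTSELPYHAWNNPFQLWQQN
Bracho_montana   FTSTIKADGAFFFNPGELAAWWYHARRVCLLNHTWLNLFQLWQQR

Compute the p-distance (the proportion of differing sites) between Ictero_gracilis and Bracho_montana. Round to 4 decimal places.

0.3778

The sequences differ at positions 1 (T/F), 4 (G/T), 7 (L/A), 11 (N/F), 13 (Q/F), 14 (C/N), 24 (V/H), 25 (W/A), 27 (T/R), 28 (S/V), 29 (E/C), 31 (P/L), 32 (Y/N), 34 (A/T), 36 (N/L), 38 (P/L), 45 (N/R).
There are 17 differences over 45 sites, so p = 17/45 = 0.3778.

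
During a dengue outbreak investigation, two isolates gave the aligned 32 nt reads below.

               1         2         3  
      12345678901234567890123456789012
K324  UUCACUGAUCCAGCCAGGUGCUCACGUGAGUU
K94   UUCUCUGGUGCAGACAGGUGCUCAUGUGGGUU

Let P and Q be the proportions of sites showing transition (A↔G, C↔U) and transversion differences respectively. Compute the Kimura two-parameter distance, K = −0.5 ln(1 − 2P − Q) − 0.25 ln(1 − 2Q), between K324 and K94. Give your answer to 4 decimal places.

Differing sites — 4:A/U (Tv); 8:A/G (Ti); 10:C/G (Tv); 14:C/A (Tv); 25:C/U (Ti); 29:A/G (Ti).
Of the 6 differences, 3 transitions and 3 transversions over 32 sites: P = 3/32 = 0.093750, Q = 3/32 = 0.093750.
d = −0.5·ln(0.718750) − 0.25·ln(0.812500) = −0.5·(-0.330242) − 0.25·(-0.207639) = 0.2170.

0.2170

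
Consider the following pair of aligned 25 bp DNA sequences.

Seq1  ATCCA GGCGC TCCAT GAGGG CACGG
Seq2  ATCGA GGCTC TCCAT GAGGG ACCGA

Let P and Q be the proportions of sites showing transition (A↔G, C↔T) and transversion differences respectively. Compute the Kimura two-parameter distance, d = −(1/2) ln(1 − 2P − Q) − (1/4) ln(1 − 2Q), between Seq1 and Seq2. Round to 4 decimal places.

Differing sites — 4:C/G (Tv); 9:G/T (Tv); 21:C/A (Tv); 22:A/C (Tv); 25:G/A (Ti).
Of the 5 differences, 1 transition and 4 transversions over 25 sites: P = 1/25 = 0.040000, Q = 4/25 = 0.160000.
d = −0.5·ln(0.760000) − 0.25·ln(0.680000) = −0.5·(-0.274437) − 0.25·(-0.385662) = 0.2336.

0.2336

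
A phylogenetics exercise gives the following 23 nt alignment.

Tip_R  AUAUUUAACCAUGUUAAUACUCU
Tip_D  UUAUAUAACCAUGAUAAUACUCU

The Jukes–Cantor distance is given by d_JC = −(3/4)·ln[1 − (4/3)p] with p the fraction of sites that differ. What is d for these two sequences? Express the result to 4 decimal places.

0.1433

Mismatches occur at site 1 (A↔U), site 5 (U↔A), site 14 (U↔A).
p = 3/23 = 0.130435.
d = −0.75 · ln(1 − (4/3)·0.130435) = −0.75 · ln(0.826087) = −0.75 · (-0.191055) = 0.1433.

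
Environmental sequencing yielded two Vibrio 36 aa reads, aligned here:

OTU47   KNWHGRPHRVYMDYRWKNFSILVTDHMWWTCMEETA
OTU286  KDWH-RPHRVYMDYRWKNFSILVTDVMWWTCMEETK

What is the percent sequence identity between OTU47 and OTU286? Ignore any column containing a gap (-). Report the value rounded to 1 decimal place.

91.4%

Excluding the 1 gap column leaves 35 comparable sites.
Differing sites — 2:N/D; 26:H/V; 36:A/K.
32 of the 35 comparable sites match, so the percent identity is 32/35 × 100 = 91.4%.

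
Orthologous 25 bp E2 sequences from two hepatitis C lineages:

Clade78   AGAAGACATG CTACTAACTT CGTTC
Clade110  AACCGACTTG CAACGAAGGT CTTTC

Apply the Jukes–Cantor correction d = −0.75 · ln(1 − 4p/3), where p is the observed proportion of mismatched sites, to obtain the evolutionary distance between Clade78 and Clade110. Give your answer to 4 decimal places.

0.4904

Differing sites — 2:G/A; 3:A/C; 4:A/C; 8:A/T; 12:T/A; 15:T/G; 18:C/G; 19:T/G; 22:G/T.
p = 9/25 = 0.360000.
d = −0.75 · ln(1 − (4/3)·0.360000) = −0.75 · ln(0.520000) = −0.75 · (-0.653926) = 0.4904.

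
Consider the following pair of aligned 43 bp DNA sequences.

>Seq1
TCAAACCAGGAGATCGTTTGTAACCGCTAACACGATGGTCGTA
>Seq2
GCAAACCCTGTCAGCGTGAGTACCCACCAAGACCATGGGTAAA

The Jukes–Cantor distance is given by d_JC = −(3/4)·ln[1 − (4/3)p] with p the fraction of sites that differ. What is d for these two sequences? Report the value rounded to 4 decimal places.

Mismatches occur at site 1 (T↔G), site 8 (A↔C), site 9 (G↔T), site 11 (A↔T), site 12 (G↔C), site 14 (T↔G), site 18 (T↔G), site 19 (T↔A), site 23 (A↔C), site 26 (G↔A), site 28 (T↔C), site 31 (C↔G), site 34 (G↔C), site 39 (T↔G), site 40 (C↔T), site 41 (G↔A), site 42 (T↔A).
p = 17/43 = 0.395349.
d = −0.75 · ln(1 − (4/3)·0.395349) = −0.75 · ln(0.472868) = −0.75 · (-0.748939) = 0.5617.

0.5617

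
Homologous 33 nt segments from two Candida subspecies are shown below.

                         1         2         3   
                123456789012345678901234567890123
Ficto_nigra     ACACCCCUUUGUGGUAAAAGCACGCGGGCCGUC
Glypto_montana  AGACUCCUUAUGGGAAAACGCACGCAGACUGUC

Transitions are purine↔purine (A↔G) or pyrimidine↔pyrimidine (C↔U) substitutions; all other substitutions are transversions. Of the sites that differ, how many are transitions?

4

Differing sites — 2:C/G (Tv); 5:C/U (Ti); 10:U/A (Tv); 11:G/U (Tv); 12:U/G (Tv); 15:U/A (Tv); 19:A/C (Tv); 26:G/A (Ti); 28:G/A (Ti); 30:C/U (Ti).
Of the 10 differences, 4 transitions and 6 transversions, so the answer is 4.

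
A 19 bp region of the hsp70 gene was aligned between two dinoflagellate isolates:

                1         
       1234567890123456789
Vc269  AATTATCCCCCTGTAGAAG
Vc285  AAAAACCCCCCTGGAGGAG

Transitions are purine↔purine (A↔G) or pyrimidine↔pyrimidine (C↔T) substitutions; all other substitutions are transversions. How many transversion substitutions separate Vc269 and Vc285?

The sequences differ at positions 3 (T/A, transversion), 4 (T/A, transversion), 6 (T/C, transition), 14 (T/G, transversion), 17 (A/G, transition).
Of the 5 differences, 2 transitions and 3 transversions, so the answer is 3.

3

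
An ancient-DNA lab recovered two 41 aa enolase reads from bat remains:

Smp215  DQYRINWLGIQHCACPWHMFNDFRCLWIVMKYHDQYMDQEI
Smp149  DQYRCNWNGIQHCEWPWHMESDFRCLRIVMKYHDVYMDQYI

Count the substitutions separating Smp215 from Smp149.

Mismatches occur at site 5 (I→C), site 8 (L→N), site 14 (A→E), site 15 (C→W), site 20 (F→E), site 21 (N→S), site 27 (W→R), site 35 (Q→V), site 40 (E→Y).
That gives 9 mismatches out of 41 aligned sites, so the Hamming distance is 9.

9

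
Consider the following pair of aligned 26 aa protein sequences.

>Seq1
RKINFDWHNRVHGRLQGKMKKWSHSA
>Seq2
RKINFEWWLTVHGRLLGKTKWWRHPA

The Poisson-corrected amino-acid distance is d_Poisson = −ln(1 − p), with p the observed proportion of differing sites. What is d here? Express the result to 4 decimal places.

Mismatches occur at site 6 (D/E), site 8 (H/W), site 9 (N/L), site 10 (R/T), site 16 (Q/L), site 19 (M/T), site 21 (K/W), site 23 (S/R), site 25 (S/P).
p = 9/26 = 0.346154.
d = −ln(1 − 0.346154) = −ln(0.653846) = 0.4249.

0.4249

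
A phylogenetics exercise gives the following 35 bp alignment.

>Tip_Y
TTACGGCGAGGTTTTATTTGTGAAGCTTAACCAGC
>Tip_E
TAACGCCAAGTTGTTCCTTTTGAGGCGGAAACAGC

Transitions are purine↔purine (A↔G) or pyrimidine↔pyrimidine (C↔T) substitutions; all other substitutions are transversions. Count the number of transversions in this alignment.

9

Mismatches occur at site 2 (T↔A, transversion), site 6 (G↔C, transversion), site 8 (G↔A, transition), site 11 (G↔T, transversion), site 13 (T↔G, transversion), site 16 (A↔C, transversion), site 17 (T↔C, transition), site 20 (G↔T, transversion), site 24 (A↔G, transition), site 27 (T↔G, transversion), site 28 (T↔G, transversion), site 31 (C↔A, transversion).
Of the 12 differences, 3 transitions and 9 transversions, so the answer is 9.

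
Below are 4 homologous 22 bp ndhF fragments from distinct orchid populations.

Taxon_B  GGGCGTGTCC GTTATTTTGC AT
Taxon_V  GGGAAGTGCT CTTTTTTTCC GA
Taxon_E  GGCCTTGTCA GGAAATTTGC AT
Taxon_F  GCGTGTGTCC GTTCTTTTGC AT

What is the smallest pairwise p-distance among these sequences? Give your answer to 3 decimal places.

Pairwise Hamming distances:
  Taxon_B vs Taxon_V: 11
  Taxon_B vs Taxon_E: 6
  Taxon_B vs Taxon_F: 3
  Taxon_V vs Taxon_E: 15
  Taxon_V vs Taxon_F: 12
  Taxon_E vs Taxon_F: 9
The smallest is 3 mismatches, between Taxon_B and Taxon_F; p = 3/22 = 0.136.

0.136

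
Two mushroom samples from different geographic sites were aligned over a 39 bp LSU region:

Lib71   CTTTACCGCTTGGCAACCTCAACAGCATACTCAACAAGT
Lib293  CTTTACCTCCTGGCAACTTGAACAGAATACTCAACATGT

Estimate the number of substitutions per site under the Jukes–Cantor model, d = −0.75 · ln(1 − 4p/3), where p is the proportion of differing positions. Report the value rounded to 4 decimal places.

Differing sites — 8:G/T; 10:T/C; 18:C/T; 20:C/G; 26:C/A; 37:A/T.
p = 6/39 = 0.153846.
d = −0.75 · ln(1 − (4/3)·0.153846) = −0.75 · ln(0.794872) = −0.75 · (-0.229574) = 0.1722.

0.1722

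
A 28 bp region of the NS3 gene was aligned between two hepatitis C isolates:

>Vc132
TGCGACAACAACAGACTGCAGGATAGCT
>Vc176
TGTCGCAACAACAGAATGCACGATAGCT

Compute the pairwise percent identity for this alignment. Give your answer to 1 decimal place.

The sequences differ at positions 3 (C/T), 4 (G/C), 5 (A/G), 16 (C/A), 21 (G/C).
23 of the 28 sites match, so the percent identity is 23/28 × 100 = 82.1%.

82.1%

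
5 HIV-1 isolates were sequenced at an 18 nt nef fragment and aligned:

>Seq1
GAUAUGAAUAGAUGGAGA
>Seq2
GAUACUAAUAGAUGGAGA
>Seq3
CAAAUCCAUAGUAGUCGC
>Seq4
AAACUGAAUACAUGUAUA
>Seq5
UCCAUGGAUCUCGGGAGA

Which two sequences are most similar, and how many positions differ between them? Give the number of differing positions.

2

Pairwise Hamming distances:
  Seq1 vs Seq2: 2
  Seq1 vs Seq3: 9
  Seq1 vs Seq4: 6
  Seq1 vs Seq5: 8
  Seq2 vs Seq3: 10
  Seq2 vs Seq4: 8
  Seq2 vs Seq5: 10
  Seq3 vs Seq4: 10
  Seq3 vs Seq5: 12
  Seq4 vs Seq5: 11
The smallest is 2, between Seq1 and Seq2.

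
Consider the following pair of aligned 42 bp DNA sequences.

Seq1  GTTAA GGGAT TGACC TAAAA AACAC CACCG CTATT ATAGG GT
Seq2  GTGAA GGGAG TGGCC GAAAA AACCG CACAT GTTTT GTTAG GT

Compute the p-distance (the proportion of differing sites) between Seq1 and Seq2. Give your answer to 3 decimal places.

Differing sites — 3:T/G; 10:T/G; 13:A/G; 16:T/G; 24:A/C; 25:C/G; 29:C/A; 30:G/T; 31:C/G; 33:A/T; 36:A/G; 38:A/T; 39:G/A.
There are 13 differences over 42 sites, so p = 13/42 = 0.310.

0.310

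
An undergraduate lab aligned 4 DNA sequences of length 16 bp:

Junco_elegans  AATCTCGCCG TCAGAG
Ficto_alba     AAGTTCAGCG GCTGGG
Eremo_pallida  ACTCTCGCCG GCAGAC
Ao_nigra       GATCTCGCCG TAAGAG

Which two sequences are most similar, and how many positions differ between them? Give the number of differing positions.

Pairwise Hamming distances:
  Junco_elegans vs Ficto_alba: 7
  Junco_elegans vs Eremo_pallida: 3
  Junco_elegans vs Ao_nigra: 2
  Ficto_alba vs Eremo_pallida: 8
  Ficto_alba vs Ao_nigra: 9
  Eremo_pallida vs Ao_nigra: 5
The smallest is 2, between Junco_elegans and Ao_nigra.

2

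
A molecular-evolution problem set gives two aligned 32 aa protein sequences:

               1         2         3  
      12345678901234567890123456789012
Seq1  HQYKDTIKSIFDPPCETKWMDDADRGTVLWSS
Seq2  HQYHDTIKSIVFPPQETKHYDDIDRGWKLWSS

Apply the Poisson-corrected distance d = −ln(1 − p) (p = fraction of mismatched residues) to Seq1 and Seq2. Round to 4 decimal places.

0.3302

The sequences differ at positions 4 (K/H), 11 (F/V), 12 (D/F), 15 (C/Q), 19 (W/H), 20 (M/Y), 23 (A/I), 27 (T/W), 28 (V/K).
p = 9/32 = 0.281250.
d = −ln(1 − 0.281250) = −ln(0.718750) = 0.3302.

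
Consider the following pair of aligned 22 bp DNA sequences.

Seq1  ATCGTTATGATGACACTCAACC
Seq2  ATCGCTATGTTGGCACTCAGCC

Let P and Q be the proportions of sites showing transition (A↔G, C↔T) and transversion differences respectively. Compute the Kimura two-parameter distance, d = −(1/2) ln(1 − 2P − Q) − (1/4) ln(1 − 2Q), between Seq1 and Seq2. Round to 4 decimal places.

Mismatches occur at site 5 (T/C, transition), site 10 (A/T, transversion), site 13 (A/G, transition), site 20 (A/G, transition).
Of the 4 differences, 3 transitions and 1 transversion over 22 sites: P = 3/22 = 0.136364, Q = 1/22 = 0.045455.
d = −0.5·ln(0.681817) − 0.25·ln(0.909090) = −0.5·(-0.382994) − 0.25·(-0.095311) = 0.2153.

0.2153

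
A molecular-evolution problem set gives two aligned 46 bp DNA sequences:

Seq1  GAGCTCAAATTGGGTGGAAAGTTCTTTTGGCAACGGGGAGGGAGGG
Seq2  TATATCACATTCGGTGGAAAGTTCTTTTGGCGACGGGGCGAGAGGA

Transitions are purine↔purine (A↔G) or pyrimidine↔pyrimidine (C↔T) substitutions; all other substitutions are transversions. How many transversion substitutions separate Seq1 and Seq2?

The sequences differ at positions 1 (G/T, transversion), 3 (G/T, transversion), 4 (C/A, transversion), 8 (A/C, transversion), 12 (G/C, transversion), 32 (A/G, transition), 39 (A/C, transversion), 41 (G/A, transition), 46 (G/A, transition).
Of the 9 differences, 3 transitions and 6 transversions, so the answer is 6.

6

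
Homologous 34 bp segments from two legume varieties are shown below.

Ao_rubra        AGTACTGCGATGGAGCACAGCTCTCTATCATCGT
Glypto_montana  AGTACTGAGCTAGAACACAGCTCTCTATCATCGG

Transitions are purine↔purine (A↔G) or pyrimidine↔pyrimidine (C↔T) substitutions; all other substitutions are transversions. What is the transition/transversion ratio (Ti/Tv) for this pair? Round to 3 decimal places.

The sequences differ at positions 8 (C/A, transversion), 10 (A/C, transversion), 12 (G/A, transition), 15 (G/A, transition), 34 (T/G, transversion).
Of the 5 differences, 2 transitions and 3 transversions, so Ti/Tv = 2/3 = 0.667.

0.667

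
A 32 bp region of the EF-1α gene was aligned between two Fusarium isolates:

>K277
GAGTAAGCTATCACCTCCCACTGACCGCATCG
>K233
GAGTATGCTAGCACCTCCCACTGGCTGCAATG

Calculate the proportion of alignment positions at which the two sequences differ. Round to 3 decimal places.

Differing sites — 6:A/T; 11:T/G; 24:A/G; 26:C/T; 30:T/A; 31:C/T.
There are 6 differences over 32 sites, so p = 6/32 = 0.188.

0.188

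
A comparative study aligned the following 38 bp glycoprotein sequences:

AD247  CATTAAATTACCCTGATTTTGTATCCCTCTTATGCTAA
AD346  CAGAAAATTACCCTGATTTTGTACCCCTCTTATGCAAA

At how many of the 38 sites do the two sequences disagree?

4

Differing sites — 3:T/G; 4:T/A; 24:T/C; 36:T/A.
That gives 4 mismatches out of 38 aligned sites, so the Hamming distance is 4.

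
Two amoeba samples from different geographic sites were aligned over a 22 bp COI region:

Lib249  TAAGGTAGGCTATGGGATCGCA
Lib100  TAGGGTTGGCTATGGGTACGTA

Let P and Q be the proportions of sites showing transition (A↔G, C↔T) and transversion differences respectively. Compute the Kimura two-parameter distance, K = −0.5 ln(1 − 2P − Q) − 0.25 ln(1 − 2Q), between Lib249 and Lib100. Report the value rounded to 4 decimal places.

Differing sites — 3:A/G (Ti); 7:A/T (Tv); 17:A/T (Tv); 18:T/A (Tv); 21:C/T (Ti).
Of the 5 differences, 2 transitions and 3 transversions over 22 sites: P = 2/22 = 0.090909, Q = 3/22 = 0.136364.
d = −0.5·ln(0.681818) − 0.25·ln(0.727272) = −0.5·(-0.382993) − 0.25·(-0.318455) = 0.2711.

0.2711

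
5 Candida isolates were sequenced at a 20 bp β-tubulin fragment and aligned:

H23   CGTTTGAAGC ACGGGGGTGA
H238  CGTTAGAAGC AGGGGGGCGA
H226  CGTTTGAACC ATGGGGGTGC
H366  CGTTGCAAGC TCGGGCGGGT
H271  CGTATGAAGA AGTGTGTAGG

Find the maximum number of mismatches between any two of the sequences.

12

Pairwise Hamming distances:
  H23 vs H238: 3
  H23 vs H226: 3
  H23 vs H366: 6
  H23 vs H271: 8
  H238 vs H226: 5
  H238 vs H366: 7
  H238 vs H271: 8
  H226 vs H366: 8
  H226 vs H271: 9
  H366 vs H271: 12
The largest is 12, between H366 and H271.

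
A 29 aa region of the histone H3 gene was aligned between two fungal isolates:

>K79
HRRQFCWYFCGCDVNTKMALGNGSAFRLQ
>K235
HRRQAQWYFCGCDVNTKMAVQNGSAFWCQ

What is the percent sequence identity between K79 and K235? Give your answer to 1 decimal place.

79.3%

Mismatches occur at site 5 (F↔A), site 6 (C↔Q), site 20 (L↔V), site 21 (G↔Q), site 27 (R↔W), site 28 (L↔C).
23 of the 29 sites match, so the percent identity is 23/29 × 100 = 79.3%.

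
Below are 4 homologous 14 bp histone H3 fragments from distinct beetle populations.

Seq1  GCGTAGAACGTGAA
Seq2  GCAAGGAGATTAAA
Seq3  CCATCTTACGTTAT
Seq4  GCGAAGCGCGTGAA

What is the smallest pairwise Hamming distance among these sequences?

Pairwise Hamming distances:
  Seq1 vs Seq2: 7
  Seq1 vs Seq3: 7
  Seq1 vs Seq4: 3
  Seq2 vs Seq3: 10
  Seq2 vs Seq4: 6
  Seq3 vs Seq4: 9
The smallest is 3, between Seq1 and Seq4.

3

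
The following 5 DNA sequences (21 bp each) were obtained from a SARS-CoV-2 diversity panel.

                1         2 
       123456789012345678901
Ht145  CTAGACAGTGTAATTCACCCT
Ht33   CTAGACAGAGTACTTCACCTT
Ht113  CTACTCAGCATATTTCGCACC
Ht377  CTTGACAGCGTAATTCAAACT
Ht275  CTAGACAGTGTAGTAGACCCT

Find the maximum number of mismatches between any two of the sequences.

10

Pairwise Hamming distances:
  Ht145 vs Ht33: 3
  Ht145 vs Ht113: 8
  Ht145 vs Ht377: 4
  Ht145 vs Ht275: 3
  Ht33 vs Ht113: 9
  Ht33 vs Ht377: 6
  Ht33 vs Ht275: 5
  Ht113 vs Ht377: 8
  Ht113 vs Ht275: 10
  Ht377 vs Ht275: 7
The largest is 10, between Ht113 and Ht275.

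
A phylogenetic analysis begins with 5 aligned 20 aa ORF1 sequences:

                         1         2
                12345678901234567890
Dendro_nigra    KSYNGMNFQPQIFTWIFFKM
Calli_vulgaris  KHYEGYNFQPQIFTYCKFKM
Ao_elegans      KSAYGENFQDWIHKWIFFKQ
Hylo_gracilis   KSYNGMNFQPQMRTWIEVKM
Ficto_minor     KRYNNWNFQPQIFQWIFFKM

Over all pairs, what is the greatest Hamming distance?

Pairwise Hamming distances:
  Dendro_nigra vs Calli_vulgaris: 6
  Dendro_nigra vs Ao_elegans: 8
  Dendro_nigra vs Hylo_gracilis: 4
  Dendro_nigra vs Ficto_minor: 4
  Calli_vulgaris vs Ao_elegans: 12
  Calli_vulgaris vs Hylo_gracilis: 9
  Calli_vulgaris vs Ficto_minor: 8
  Ao_elegans vs Hylo_gracilis: 11
  Ao_elegans vs Ficto_minor: 10
  Hylo_gracilis vs Ficto_minor: 8
The largest is 12, between Calli_vulgaris and Ao_elegans.

12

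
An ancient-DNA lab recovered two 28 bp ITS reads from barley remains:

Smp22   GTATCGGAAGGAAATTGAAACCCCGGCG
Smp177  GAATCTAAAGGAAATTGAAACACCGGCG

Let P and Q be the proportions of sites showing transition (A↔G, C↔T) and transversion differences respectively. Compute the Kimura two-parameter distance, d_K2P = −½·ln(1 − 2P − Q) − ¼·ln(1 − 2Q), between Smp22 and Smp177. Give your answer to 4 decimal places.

0.1586

Mismatches occur at site 2 (T↔A, transversion), site 6 (G↔T, transversion), site 7 (G↔A, transition), site 22 (C↔A, transversion).
Of the 4 differences, 1 transition and 3 transversions over 28 sites: P = 1/28 = 0.035714, Q = 3/28 = 0.107143.
d = −0.5·ln(0.821429) − 0.25·ln(0.785714) = −0.5·(-0.196710) − 0.25·(-0.241162) = 0.1586.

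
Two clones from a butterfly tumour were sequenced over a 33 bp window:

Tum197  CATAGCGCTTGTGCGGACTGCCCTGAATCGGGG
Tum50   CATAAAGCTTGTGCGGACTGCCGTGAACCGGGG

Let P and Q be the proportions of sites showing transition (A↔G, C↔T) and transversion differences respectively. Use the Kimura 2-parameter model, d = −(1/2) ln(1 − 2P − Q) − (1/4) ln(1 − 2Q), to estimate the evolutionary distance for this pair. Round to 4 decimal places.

Differing sites — 5:G/A (Ti); 6:C/A (Tv); 23:C/G (Tv); 28:T/C (Ti).
Of the 4 differences, 2 transitions and 2 transversions over 33 sites: P = 2/33 = 0.060606, Q = 2/33 = 0.060606.
d = −0.5·ln(0.818182) − 0.25·ln(0.878788) = −0.5·(-0.200670) − 0.25·(-0.129212) = 0.1326.

0.1326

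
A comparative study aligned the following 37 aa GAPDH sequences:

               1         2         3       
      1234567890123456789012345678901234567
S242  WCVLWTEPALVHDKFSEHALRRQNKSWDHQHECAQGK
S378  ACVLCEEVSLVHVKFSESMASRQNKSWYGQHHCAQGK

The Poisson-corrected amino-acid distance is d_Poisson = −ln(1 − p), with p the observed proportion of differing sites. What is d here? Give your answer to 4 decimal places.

Mismatches occur at site 1 (W→A), site 5 (W→C), site 6 (T→E), site 8 (P→V), site 9 (A→S), site 13 (D→V), site 18 (H→S), site 19 (A→M), site 20 (L→A), site 21 (R→S), site 28 (D→Y), site 29 (H→G), site 32 (E→H).
p = 13/37 = 0.351351.
d = −ln(1 − 0.351351) = −ln(0.648649) = 0.4329.

0.4329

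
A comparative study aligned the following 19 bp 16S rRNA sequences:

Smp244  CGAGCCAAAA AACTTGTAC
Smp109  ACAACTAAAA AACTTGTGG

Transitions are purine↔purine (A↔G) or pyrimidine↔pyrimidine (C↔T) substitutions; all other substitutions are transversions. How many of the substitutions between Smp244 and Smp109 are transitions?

Mismatches occur at site 1 (C/A, transversion), site 2 (G/C, transversion), site 4 (G/A, transition), site 6 (C/T, transition), site 18 (A/G, transition), site 19 (C/G, transversion).
Of the 6 differences, 3 transitions and 3 transversions, so the answer is 3.

3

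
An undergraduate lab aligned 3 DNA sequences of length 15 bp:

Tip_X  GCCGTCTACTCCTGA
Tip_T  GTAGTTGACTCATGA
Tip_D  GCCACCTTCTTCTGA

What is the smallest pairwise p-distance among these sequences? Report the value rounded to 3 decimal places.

0.267

Pairwise Hamming distances:
  Tip_X vs Tip_T: 5
  Tip_X vs Tip_D: 4
  Tip_T vs Tip_D: 9
The smallest is 4 mismatches, between Tip_X and Tip_D; p = 4/15 = 0.267.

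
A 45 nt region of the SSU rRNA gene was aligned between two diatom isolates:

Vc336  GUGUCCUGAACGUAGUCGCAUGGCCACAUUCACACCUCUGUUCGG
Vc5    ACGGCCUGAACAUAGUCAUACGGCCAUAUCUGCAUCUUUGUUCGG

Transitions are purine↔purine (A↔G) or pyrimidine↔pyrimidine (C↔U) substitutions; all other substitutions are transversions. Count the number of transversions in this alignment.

The sequences differ at positions 1 (G/A, transition), 2 (U/C, transition), 4 (U/G, transversion), 12 (G/A, transition), 18 (G/A, transition), 19 (C/U, transition), 21 (U/C, transition), 27 (C/U, transition), 30 (U/C, transition), 31 (C/U, transition), 32 (A/G, transition), 35 (C/U, transition), 38 (C/U, transition).
Of the 13 differences, 12 transitions and 1 transversion, so the answer is 1.

1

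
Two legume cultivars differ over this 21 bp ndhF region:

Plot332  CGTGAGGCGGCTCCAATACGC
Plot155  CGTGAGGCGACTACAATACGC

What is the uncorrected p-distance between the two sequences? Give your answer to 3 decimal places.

The sequences differ at positions 10 (G/A), 13 (C/A).
There are 2 differences over 21 sites, so p = 2/21 = 0.095.

0.095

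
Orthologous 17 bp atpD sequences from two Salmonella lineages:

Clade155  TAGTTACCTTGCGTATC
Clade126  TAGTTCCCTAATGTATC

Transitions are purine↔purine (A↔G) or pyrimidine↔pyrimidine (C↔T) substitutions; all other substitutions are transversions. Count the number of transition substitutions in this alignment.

2

The sequences differ at positions 6 (A/C, transversion), 10 (T/A, transversion), 11 (G/A, transition), 12 (C/T, transition).
Of the 4 differences, 2 transitions and 2 transversions, so the answer is 2.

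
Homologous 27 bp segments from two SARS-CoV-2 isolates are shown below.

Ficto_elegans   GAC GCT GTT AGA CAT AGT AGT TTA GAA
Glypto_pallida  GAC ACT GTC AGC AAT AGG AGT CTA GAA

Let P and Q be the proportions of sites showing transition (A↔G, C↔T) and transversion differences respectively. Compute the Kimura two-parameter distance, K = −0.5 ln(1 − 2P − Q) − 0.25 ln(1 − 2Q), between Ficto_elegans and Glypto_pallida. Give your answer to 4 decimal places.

The sequences differ at positions 4 (G/A, transition), 9 (T/C, transition), 12 (A/C, transversion), 13 (C/A, transversion), 18 (T/G, transversion), 22 (T/C, transition).
Of the 6 differences, 3 transitions and 3 transversions over 27 sites: P = 3/27 = 0.111111, Q = 3/27 = 0.111111.
d = −0.5·ln(0.666667) − 0.25·ln(0.777778) = −0.5·(-0.405465) − 0.25·(-0.251314) = 0.2656.

0.2656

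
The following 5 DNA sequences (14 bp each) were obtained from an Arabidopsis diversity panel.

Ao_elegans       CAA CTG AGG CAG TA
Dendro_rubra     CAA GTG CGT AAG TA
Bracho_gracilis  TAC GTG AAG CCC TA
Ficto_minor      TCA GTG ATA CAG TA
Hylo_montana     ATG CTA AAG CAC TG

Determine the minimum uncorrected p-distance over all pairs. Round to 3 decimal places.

0.286

Pairwise Hamming distances:
  Ao_elegans vs Dendro_rubra: 4
  Ao_elegans vs Bracho_gracilis: 6
  Ao_elegans vs Ficto_minor: 5
  Ao_elegans vs Hylo_montana: 7
  Dendro_rubra vs Bracho_gracilis: 8
  Dendro_rubra vs Ficto_minor: 6
  Dendro_rubra vs Hylo_montana: 11
  Bracho_gracilis vs Ficto_minor: 6
  Bracho_gracilis vs Hylo_montana: 7
  Ficto_minor vs Hylo_montana: 9
The smallest is 4 mismatches, between Ao_elegans and Dendro_rubra; p = 4/14 = 0.286.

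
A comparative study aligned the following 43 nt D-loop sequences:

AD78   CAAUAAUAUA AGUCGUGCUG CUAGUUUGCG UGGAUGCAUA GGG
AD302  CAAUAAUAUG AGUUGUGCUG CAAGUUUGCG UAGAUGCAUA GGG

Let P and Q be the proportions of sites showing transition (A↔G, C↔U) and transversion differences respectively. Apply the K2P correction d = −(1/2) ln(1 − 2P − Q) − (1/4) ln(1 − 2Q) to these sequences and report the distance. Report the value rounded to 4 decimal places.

Differing sites — 10:A/G (Ti); 14:C/U (Ti); 22:U/A (Tv); 32:G/A (Ti).
Of the 4 differences, 3 transitions and 1 transversion over 43 sites: P = 3/43 = 0.069767, Q = 1/43 = 0.023256.
d = −0.5·ln(0.837210) − 0.25·ln(0.953488) = −0.5·(-0.177680) − 0.25·(-0.047628) = 0.1007.

0.1007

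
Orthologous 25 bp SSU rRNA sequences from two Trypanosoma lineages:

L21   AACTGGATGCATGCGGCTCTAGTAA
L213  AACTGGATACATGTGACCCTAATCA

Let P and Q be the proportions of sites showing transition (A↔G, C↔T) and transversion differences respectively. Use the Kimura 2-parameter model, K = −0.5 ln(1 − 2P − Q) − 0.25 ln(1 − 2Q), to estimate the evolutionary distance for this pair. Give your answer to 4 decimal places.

Mismatches occur at site 9 (G/A, transition), site 14 (C/T, transition), site 16 (G/A, transition), site 18 (T/C, transition), site 22 (G/A, transition), site 24 (A/C, transversion).
Of the 6 differences, 5 transitions and 1 transversion over 25 sites: P = 5/25 = 0.200000, Q = 1/25 = 0.040000.
d = −0.5·ln(0.560000) − 0.25·ln(0.920000) = −0.5·(-0.579818) − 0.25·(-0.083382) = 0.3108.

0.3108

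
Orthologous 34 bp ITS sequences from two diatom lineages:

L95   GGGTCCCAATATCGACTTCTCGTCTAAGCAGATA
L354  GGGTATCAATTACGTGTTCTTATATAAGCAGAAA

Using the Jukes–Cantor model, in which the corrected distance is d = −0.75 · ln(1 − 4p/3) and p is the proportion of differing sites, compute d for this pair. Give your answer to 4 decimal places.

The sequences differ at positions 5 (C/A), 6 (C/T), 11 (A/T), 12 (T/A), 15 (A/T), 16 (C/G), 21 (C/T), 22 (G/A), 24 (C/A), 33 (T/A).
p = 10/34 = 0.294118.
d = −0.75 · ln(1 − (4/3)·0.294118) = −0.75 · ln(0.607843) = −0.75 · (-0.497839) = 0.3734.

0.3734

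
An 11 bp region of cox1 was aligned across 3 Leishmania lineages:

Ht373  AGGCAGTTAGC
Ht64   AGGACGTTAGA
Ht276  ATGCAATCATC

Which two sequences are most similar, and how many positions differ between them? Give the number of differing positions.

Pairwise Hamming distances:
  Ht373 vs Ht64: 3
  Ht373 vs Ht276: 4
  Ht64 vs Ht276: 7
The smallest is 3, between Ht373 and Ht64.

3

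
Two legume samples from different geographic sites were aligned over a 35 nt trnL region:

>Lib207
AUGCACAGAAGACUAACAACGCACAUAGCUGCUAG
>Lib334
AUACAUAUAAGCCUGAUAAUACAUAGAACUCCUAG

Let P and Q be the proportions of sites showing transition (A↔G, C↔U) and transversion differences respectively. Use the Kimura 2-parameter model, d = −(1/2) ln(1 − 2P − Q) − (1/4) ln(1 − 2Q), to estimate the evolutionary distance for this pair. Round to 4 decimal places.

Mismatches occur at site 3 (G/A, transition), site 6 (C/U, transition), site 8 (G/U, transversion), site 12 (A/C, transversion), site 15 (A/G, transition), site 17 (C/U, transition), site 20 (C/U, transition), site 21 (G/A, transition), site 24 (C/U, transition), site 26 (U/G, transversion), site 28 (G/A, transition), site 31 (G/C, transversion).
Of the 12 differences, 8 transitions and 4 transversions over 35 sites: P = 8/35 = 0.228571, Q = 4/35 = 0.114286.
d = −0.5·ln(0.428572) − 0.25·ln(0.771428) = −0.5·(-0.847297) − 0.25·(-0.259512) = 0.4885.

0.4885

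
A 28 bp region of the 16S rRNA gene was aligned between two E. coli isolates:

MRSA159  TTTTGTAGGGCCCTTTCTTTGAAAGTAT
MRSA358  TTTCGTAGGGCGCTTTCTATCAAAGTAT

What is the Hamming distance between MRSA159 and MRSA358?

Differing sites — 4:T/C; 12:C/G; 19:T/A; 21:G/C.
That gives 4 mismatches out of 28 aligned sites, so the Hamming distance is 4.

4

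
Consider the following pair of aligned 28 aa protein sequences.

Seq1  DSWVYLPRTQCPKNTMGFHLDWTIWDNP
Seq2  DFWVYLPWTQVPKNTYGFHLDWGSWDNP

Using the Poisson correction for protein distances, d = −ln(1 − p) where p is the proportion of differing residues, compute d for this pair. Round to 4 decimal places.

0.2412

The sequences differ at positions 2 (S/F), 8 (R/W), 11 (C/V), 16 (M/Y), 23 (T/G), 24 (I/S).
p = 6/28 = 0.214286.
d = −ln(1 − 0.214286) = −ln(0.785714) = 0.2412.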